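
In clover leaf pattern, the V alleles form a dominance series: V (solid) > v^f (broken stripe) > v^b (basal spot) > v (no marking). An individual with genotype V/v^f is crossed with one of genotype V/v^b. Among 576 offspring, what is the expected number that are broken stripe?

Cross: V/v^f × V/v^b
Allele dominance: V > v^f > v^b > v
Offspring genotypes: 1 V/V, 1 V/v^b, 1 V/v^f, 1 v^f/v^b
Phenotype counts: 3 solid, 1 broken stripe
broken stripe: 1 out of 4 → fraction 1/4
Expected count = 1/4 × 576 = 144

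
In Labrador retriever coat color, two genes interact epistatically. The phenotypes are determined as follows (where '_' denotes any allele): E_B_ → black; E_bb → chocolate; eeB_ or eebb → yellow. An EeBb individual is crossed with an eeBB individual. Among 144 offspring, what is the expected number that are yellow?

Cross: EeBb × eeBB — consider each gene separately:
E gene: Ee × ee → 2 Ee, 2 ee → 2 E_ : 2 ee (out of 4)
B gene: Bb × BB → 2 BB, 2 Bb → 4 B_ (out of 4)
Genotype classes (out of 4 × 4 = 16): E_B_ = 2×4 = 8; eeB_ = 2×4 = 8
Apply the phenotype rules: E_B_ (8) → black; eeB_ (8) → yellow
Phenotype counts (out of 16): 8 black, 8 yellow
yellow: 8 out of 16 → fraction 1/2
Expected count = 1/2 × 144 = 72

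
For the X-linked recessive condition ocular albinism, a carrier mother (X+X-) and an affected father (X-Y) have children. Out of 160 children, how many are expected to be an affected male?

Cross: X+X- × X-Y
Offspring: 1 X+X-, 1 X+Y, 1 X-X-, 1 X-Y
Probability of an affected male: 1/4
Expected count = 1/4 × 160 = 40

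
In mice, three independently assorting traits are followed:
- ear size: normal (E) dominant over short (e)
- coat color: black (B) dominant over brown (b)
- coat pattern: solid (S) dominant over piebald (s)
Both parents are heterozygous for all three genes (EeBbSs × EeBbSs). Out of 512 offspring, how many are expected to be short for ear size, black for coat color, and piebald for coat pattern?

Trihybrid cross: EeBbSs × EeBbSs
Each trait segregates independently with a 3:1 phenotypic ratio, so each gene contributes 3/4 (dominant) or 1/4 (recessive).
Target: short (ear size), black (coat color), piebald (coat pattern)
Probability = product of independent per-trait probabilities
= 1/4 × 3/4 × 1/4 = 3/64
Expected count = 3/64 × 512 = 24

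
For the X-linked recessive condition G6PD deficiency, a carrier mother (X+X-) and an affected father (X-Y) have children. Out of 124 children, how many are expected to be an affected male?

Cross: X+X- × X-Y
Offspring: 1 X+X-, 1 X+Y, 1 X-X-, 1 X-Y
Probability of an affected male: 1/4
Expected count = 1/4 × 124 = 31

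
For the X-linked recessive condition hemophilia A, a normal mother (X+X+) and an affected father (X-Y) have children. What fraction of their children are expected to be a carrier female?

Cross: X+X+ × X-Y
Offspring: 2 X+X-, 2 X+Y
Probability of a carrier female: 2/4 = 1/2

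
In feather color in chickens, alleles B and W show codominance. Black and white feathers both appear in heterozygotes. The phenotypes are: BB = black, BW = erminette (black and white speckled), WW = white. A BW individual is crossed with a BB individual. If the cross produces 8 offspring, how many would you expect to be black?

Punnett square for BW × BB:
Offspring genotypes: 2 BB, 2 BW
Phenotype counts: 2 black, 2 erminette (black and white speckled)
black: 2 out of 4 → fraction 1/2
Expected count = 1/2 × 8 = 4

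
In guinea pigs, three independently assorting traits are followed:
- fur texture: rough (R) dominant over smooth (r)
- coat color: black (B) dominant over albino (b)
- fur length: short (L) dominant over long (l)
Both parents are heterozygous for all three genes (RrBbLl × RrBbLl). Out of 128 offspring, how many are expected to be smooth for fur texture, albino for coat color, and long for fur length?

Trihybrid cross: RrBbLl × RrBbLl
Each trait segregates independently with a 3:1 phenotypic ratio, so each gene contributes 3/4 (dominant) or 1/4 (recessive).
Target: smooth (fur texture), albino (coat color), long (fur length)
Probability = product of independent per-trait probabilities
= 1/4 × 1/4 × 1/4 = 1/64
Expected count = 1/64 × 128 = 2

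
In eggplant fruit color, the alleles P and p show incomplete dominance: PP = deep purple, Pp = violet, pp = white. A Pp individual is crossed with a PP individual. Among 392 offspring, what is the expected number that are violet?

Punnett square for Pp × PP:
Offspring genotypes: 2 PP, 2 Pp
Phenotype counts: 2 deep purple, 2 violet
violet: 2 out of 4 → fraction 1/2
Expected count = 1/2 × 392 = 196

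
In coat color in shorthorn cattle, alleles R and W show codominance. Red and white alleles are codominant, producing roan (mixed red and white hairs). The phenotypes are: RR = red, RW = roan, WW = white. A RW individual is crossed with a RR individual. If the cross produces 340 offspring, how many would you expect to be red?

Punnett square for RW × RR:
Offspring genotypes: 2 RR, 2 RW
Phenotype counts: 2 red, 2 roan
red: 2 out of 4 → fraction 1/2
Expected count = 1/2 × 340 = 170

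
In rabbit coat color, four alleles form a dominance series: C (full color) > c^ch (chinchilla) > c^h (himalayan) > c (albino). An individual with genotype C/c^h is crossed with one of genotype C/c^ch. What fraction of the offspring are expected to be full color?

Cross: C/c^h × C/c^ch
Allele dominance: C > c^ch > c^h > c
Offspring genotypes: 1 C/C, 1 C/c^ch, 1 C/c^h, 1 c^ch/c^h
Phenotype counts: 3 full color, 1 chinchilla
full color: 3 out of 4
Probability: 3/4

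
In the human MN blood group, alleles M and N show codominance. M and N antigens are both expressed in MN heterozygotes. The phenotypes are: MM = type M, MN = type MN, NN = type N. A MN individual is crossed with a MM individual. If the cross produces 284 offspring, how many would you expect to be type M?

Punnett square for MN × MM:
Offspring genotypes: 2 MM, 2 MN
Phenotype counts: 2 type M, 2 type MN
type M: 2 out of 4 → fraction 1/2
Expected count = 1/2 × 284 = 142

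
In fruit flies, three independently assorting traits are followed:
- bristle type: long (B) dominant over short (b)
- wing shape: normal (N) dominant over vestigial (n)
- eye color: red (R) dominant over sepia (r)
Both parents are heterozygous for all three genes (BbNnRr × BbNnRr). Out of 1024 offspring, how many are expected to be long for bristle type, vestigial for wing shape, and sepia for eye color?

Trihybrid cross: BbNnRr × BbNnRr
Each trait segregates independently with a 3:1 phenotypic ratio, so each gene contributes 3/4 (dominant) or 1/4 (recessive).
Target: long (bristle type), vestigial (wing shape), sepia (eye color)
Probability = product of independent per-trait probabilities
= 3/4 × 1/4 × 1/4 = 3/64
Expected count = 3/64 × 1024 = 48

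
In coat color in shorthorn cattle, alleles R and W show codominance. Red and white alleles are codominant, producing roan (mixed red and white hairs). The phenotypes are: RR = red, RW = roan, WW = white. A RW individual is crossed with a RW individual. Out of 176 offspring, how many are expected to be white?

Punnett square for RW × RW:
Offspring genotypes: 1 RR, 2 RW, 1 WW
Phenotype counts: 1 red, 2 roan, 1 white
white: 1 out of 4 → fraction 1/4
Expected count = 1/4 × 176 = 44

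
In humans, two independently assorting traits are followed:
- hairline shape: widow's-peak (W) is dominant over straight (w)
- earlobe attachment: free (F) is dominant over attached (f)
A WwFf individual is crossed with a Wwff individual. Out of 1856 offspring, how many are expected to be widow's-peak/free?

Dihybrid cross WwFf × Wwff — consider each gene separately:
hairline shape: Ww × Ww → 1 WW, 2 Ww, 1 ww → 3 W_ : 1 ww (out of 4)
earlobe attachment: Ff × ff → 2 Ff, 2 ff → 2 F_ : 2 ff (out of 4)
Combine (counts out of 4 × 4 = 16): widow's-peak/free (W_F_) = 3×2 = 6; widow's-peak/attached (W_ff) = 3×2 = 6; straight/free (wwF_) = 1×2 = 2; straight/attached (wwff) = 1×2 = 2
Phenotype counts (out of 16): 6 widow's-peak/free, 6 widow's-peak/attached, 2 straight/free, 2 straight/attached
widow's-peak/free: 6 out of 16 → fraction 3/8
Expected count = 3/8 × 1856 = 696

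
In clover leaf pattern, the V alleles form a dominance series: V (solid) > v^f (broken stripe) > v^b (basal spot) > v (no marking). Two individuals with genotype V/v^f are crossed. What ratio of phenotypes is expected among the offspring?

Cross: V/v^f × V/v^f
Allele dominance: V > v^f > v^b > v
Offspring genotypes: 1 V/V, 2 V/v^f, 1 v^f/v^f
Phenotype counts: 3 solid, 1 broken stripe
Ratio: 3 solid : 1 broken stripe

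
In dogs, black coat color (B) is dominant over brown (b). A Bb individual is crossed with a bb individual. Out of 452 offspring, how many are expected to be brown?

Punnett square for Bb × bb:
Offspring genotypes: 2 Bb, 2 bb
black: 2, brown: 2
brown: 2 out of 4 → fraction 1/2
Expected count = 1/2 × 452 = 226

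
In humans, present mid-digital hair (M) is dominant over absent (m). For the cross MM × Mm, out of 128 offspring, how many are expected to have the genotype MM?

Punnett square for MM × Mm:
Offspring genotypes: 2 MM, 2 Mm
Total offspring: 4
Count with target: 2
Probability: 2/4 = 1/2
Expected count = 1/2 × 128 = 64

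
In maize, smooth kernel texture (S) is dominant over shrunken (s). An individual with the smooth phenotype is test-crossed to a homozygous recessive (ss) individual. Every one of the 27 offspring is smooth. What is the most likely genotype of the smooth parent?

Test cross: ? × ss
All offspring are smooth.
If the unknown parent were heterozygous (Ss), about half of 27 offspring would be shrunken; none are. The unknown parent is most likely homozygous dominant (SS).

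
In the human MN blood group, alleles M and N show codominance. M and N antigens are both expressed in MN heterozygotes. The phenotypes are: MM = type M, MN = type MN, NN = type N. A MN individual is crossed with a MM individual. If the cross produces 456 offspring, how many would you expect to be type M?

Punnett square for MN × MM:
Offspring genotypes: 2 MM, 2 MN
Phenotype counts: 2 type M, 2 type MN
type M: 2 out of 4 → fraction 1/2
Expected count = 1/2 × 456 = 228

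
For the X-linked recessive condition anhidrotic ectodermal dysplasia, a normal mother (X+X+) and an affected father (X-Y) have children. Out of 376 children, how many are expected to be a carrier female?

Cross: X+X+ × X-Y
Offspring: 2 X+X-, 2 X+Y
Probability of a carrier female: 2/4 = 1/2
Expected count = 1/2 × 376 = 188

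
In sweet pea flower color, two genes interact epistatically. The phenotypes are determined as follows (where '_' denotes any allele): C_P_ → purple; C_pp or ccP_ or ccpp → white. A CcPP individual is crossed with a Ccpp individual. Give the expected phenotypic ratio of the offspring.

Cross: CcPP × Ccpp — consider each gene separately:
C gene: Cc × Cc → 1 CC, 2 Cc, 1 cc → 3 C_ : 1 cc (out of 4)
P gene: PP × pp → 4 Pp → 4 P_ (out of 4)
Genotype classes (out of 4 × 4 = 16): C_P_ = 3×4 = 12; ccP_ = 1×4 = 4
Apply the phenotype rules: C_P_ (12) → purple; ccP_ (4) → white
Phenotype counts (out of 16): 12 purple, 4 white
Ratio: 3 purple : 1 white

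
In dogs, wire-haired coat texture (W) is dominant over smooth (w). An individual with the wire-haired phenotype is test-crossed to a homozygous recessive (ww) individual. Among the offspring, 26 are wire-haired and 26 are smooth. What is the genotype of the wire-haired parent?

Test cross: ? × ww
Offspring: 26 wire-haired, 26 smooth — approximately 1:1.
A 1:1 ratio in a test cross indicates the unknown parent is heterozygous (Ww).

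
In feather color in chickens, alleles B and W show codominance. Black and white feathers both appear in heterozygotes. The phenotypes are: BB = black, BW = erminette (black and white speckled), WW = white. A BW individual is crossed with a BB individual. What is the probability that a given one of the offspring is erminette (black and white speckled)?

Punnett square for BW × BB:
Offspring genotypes: 2 BB, 2 BW
Phenotype counts: 2 black, 2 erminette (black and white speckled)
erminette (black and white speckled): 2 out of 4
Probability: 2/4 = 1/2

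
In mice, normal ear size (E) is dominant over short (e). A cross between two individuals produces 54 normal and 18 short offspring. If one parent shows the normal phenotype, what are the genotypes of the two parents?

Observed offspring: 54 normal, 18 short
The observed ratio simplifies to 3:1. Short (ee) offspring appear, so each parent must contribute one e allele. The parent stated to show normal carries E, so it is Ee. The other parent is then either Ee or ee: Ee × ee would give a 1:1 split, whereas Ee × Ee gives 3:1 — matching the data. So both parents are heterozygous (Ee × Ee).
Parent genotypes: Ee × Ee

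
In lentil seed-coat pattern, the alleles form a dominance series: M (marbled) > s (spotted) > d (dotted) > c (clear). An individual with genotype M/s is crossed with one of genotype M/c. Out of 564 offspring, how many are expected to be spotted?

Cross: M/s × M/c
Allele dominance: M > s > d > c
Offspring genotypes: 1 M/M, 1 M/c, 1 M/s, 1 s/c
Phenotype counts: 3 marbled, 1 spotted
spotted: 1 out of 4 → fraction 1/4
Expected count = 1/4 × 564 = 141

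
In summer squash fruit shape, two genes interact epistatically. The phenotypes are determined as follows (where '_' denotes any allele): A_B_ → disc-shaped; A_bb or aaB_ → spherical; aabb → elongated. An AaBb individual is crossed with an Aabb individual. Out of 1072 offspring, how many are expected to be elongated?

Cross: AaBb × Aabb — consider each gene separately:
A gene: Aa × Aa → 1 AA, 2 Aa, 1 aa → 3 A_ : 1 aa (out of 4)
B gene: Bb × bb → 2 Bb, 2 bb → 2 B_ : 2 bb (out of 4)
Genotype classes (out of 4 × 4 = 16): A_B_ = 3×2 = 6; A_bb = 3×2 = 6; aaB_ = 1×2 = 2; aabb = 1×2 = 2
Apply the phenotype rules: A_B_ (6) → disc-shaped; A_bb (6) + aaB_ (2) → spherical; aabb (2) → elongated
Phenotype counts (out of 16): 6 disc-shaped, 8 spherical, 2 elongated
elongated: 2 out of 16 → fraction 1/8
Expected count = 1/8 × 1072 = 134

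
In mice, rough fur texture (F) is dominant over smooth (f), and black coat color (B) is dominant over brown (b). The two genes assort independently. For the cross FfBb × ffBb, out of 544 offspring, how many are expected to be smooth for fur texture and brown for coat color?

Dihybrid cross FfBb × ffBb — consider each gene separately:
fur texture: Ff × ff → 2 Ff, 2 ff → 2 F_ : 2 ff (out of 4)
coat color: Bb × Bb → 1 BB, 2 Bb, 1 bb → 3 B_ : 1 bb (out of 4)
Looking for: smooth (ff) and brown (bb)
P(smooth) = 2/4, P(brown) = 1/4
P(both) = 2/4 × 1/4 = 2/16 = 1/8
Expected count = 1/8 × 544 = 68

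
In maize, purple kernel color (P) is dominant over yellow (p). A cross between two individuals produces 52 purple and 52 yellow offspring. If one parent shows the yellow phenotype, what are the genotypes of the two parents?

Observed offspring: 52 purple, 52 yellow
The observed ratio simplifies to 1:1. One parent shows yellow, so its genotype must be pp. A 1:1 offspring split requires the other parent to be heterozygous (Pp).
Parent genotypes: pp × Pp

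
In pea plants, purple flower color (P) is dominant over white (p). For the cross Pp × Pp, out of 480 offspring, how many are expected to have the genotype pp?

Punnett square for Pp × Pp:
Offspring genotypes: 1 PP, 2 Pp, 1 pp
Total offspring: 4
Count with target: 1
Probability: 1/4
Expected count = 1/4 × 480 = 120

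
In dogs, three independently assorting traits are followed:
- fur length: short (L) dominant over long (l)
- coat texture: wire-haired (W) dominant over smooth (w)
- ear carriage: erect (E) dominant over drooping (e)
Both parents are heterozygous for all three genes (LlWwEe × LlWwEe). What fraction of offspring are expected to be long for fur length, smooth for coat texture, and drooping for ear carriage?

Trihybrid cross: LlWwEe × LlWwEe
Each trait segregates independently with a 3:1 phenotypic ratio, so each gene contributes 3/4 (dominant) or 1/4 (recessive).
Target: long (fur length), smooth (coat texture), drooping (ear carriage)
Probability = product of independent per-trait probabilities
= 1/4 × 1/4 × 1/4 = 1/64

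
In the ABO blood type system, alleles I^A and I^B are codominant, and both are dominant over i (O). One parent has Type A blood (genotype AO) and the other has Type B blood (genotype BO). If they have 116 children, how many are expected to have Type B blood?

Cross: AO × BO
Possible offspring genotypes: 1 AB, 1 AO, 1 BO, 1 OO
Blood type counts: 1 Type AB, 1 Type A, 1 Type B, 1 Type O
Probability of Type B: 1/4
Expected count = 1/4 × 116 = 29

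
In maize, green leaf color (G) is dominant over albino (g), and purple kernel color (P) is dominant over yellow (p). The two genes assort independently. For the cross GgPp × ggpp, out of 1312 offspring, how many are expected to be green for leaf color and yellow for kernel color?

Dihybrid cross GgPp × ggpp — consider each gene separately:
leaf color: Gg × gg → 2 Gg, 2 gg → 2 G_ : 2 gg (out of 4)
kernel color: Pp × pp → 2 Pp, 2 pp → 2 P_ : 2 pp (out of 4)
Looking for: green (G_) and yellow (pp)
P(green) = 2/4, P(yellow) = 2/4
P(both) = 2/4 × 2/4 = 4/16 = 1/4
Expected count = 1/4 × 1312 = 328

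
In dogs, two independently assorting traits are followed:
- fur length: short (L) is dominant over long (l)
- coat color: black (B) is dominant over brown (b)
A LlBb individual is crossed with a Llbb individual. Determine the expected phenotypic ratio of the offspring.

Dihybrid cross LlBb × Llbb — consider each gene separately:
fur length: Ll × Ll → 1 LL, 2 Ll, 1 ll → 3 L_ : 1 ll (out of 4)
coat color: Bb × bb → 2 Bb, 2 bb → 2 B_ : 2 bb (out of 4)
Combine (counts out of 4 × 4 = 16): short/black (L_B_) = 3×2 = 6; short/brown (L_bb) = 3×2 = 6; long/black (llB_) = 1×2 = 2; long/brown (llbb) = 1×2 = 2
Phenotype counts (out of 16): 6 short/black, 6 short/brown, 2 long/black, 2 long/brown
Ratio: 3 short/black : 3 short/brown : 1 long/black : 1 long/brown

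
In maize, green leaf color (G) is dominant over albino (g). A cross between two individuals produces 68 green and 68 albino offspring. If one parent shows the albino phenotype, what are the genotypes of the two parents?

Observed offspring: 68 green, 68 albino
The observed ratio simplifies to 1:1. One parent shows albino, so its genotype must be gg. A 1:1 offspring split requires the other parent to be heterozygous (Gg).
Parent genotypes: gg × Gg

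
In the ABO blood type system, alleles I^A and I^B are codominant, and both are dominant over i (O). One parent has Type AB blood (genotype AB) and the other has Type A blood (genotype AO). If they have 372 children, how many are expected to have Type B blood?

Cross: AB × AO
Possible offspring genotypes: 1 AA, 1 AO, 1 AB, 1 BO
Blood type counts: 2 Type A, 1 Type AB, 1 Type B
Probability of Type B: 1/4
Expected count = 1/4 × 372 = 93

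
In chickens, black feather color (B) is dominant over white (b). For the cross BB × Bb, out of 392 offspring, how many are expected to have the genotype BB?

Punnett square for BB × Bb:
Offspring genotypes: 2 BB, 2 Bb
Total offspring: 4
Count with target: 2
Probability: 2/4 = 1/2
Expected count = 1/2 × 392 = 196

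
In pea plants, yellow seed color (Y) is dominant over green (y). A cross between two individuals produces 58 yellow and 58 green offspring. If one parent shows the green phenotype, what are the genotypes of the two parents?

Observed offspring: 58 yellow, 58 green
The observed ratio simplifies to 1:1. One parent shows green, so its genotype must be yy. A 1:1 offspring split requires the other parent to be heterozygous (Yy).
Parent genotypes: yy × Yy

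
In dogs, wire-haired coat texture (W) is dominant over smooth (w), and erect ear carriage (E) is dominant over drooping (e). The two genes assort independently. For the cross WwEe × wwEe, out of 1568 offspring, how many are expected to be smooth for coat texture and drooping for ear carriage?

Dihybrid cross WwEe × wwEe — consider each gene separately:
coat texture: Ww × ww → 2 Ww, 2 ww → 2 W_ : 2 ww (out of 4)
ear carriage: Ee × Ee → 1 EE, 2 Ee, 1 ee → 3 E_ : 1 ee (out of 4)
Looking for: smooth (ww) and drooping (ee)
P(smooth) = 2/4, P(drooping) = 1/4
P(both) = 2/4 × 1/4 = 2/16 = 1/8
Expected count = 1/8 × 1568 = 196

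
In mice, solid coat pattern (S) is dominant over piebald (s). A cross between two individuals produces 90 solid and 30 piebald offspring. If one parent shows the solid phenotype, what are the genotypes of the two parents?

Observed offspring: 90 solid, 30 piebald
The observed ratio simplifies to 3:1. Piebald (ss) offspring appear, so each parent must contribute one s allele. The parent stated to show solid carries S, so it is Ss. The other parent is then either Ss or ss: Ss × ss would give a 1:1 split, whereas Ss × Ss gives 3:1 — matching the data. So both parents are heterozygous (Ss × Ss).
Parent genotypes: Ss × Ss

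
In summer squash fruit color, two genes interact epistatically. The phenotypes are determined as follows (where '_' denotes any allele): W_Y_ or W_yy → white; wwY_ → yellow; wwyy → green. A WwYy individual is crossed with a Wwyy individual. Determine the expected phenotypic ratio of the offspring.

Cross: WwYy × Wwyy — consider each gene separately:
W gene: Ww × Ww → 1 WW, 2 Ww, 1 ww → 3 W_ : 1 ww (out of 4)
Y gene: Yy × yy → 2 Yy, 2 yy → 2 Y_ : 2 yy (out of 4)
Genotype classes (out of 4 × 4 = 16): W_Y_ = 3×2 = 6; W_yy = 3×2 = 6; wwY_ = 1×2 = 2; wwyy = 1×2 = 2
Apply the phenotype rules: W_Y_ (6) + W_yy (6) → white; wwY_ (2) → yellow; wwyy (2) → green
Phenotype counts (out of 16): 12 white, 2 yellow, 2 green
Ratio: 6 white : 1 yellow : 1 green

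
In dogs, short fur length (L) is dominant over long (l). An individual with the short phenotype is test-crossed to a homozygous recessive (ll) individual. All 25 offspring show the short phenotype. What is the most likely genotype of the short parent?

Test cross: ? × ll
All offspring are short.
If the unknown parent were heterozygous (Ll), about half of 25 offspring would be long; none are. The unknown parent is most likely homozygous dominant (LL).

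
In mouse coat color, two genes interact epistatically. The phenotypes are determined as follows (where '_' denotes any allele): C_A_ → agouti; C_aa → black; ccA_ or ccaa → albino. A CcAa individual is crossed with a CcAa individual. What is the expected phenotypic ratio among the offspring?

Cross: CcAa × CcAa — consider each gene separately:
C gene: Cc × Cc → 1 CC, 2 Cc, 1 cc → 3 C_ : 1 cc (out of 4)
A gene: Aa × Aa → 1 AA, 2 Aa, 1 aa → 3 A_ : 1 aa (out of 4)
Genotype classes (out of 4 × 4 = 16): C_A_ = 3×3 = 9; C_aa = 3×1 = 3; ccA_ = 1×3 = 3; ccaa = 1×1 = 1
Apply the phenotype rules: C_A_ (9) → agouti; C_aa (3) → black; ccA_ (3) + ccaa (1) → albino
Phenotype counts (out of 16): 9 agouti, 3 black, 4 albino
Ratio: 9 agouti : 3 black : 4 albino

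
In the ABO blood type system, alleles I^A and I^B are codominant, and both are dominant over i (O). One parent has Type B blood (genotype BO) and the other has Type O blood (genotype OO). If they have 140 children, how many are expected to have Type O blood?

Cross: BO × OO
Possible offspring genotypes: 2 BO, 2 OO
Blood type counts: 2 Type B, 2 Type O
Probability of Type O: 2/4 = 1/2
Expected count = 1/2 × 140 = 70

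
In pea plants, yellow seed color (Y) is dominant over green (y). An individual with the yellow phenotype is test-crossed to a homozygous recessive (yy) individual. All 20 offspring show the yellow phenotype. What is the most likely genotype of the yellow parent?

Test cross: ? × yy
All offspring are yellow.
If the unknown parent were heterozygous (Yy), about half of 20 offspring would be green; none are. The unknown parent is most likely homozygous dominant (YY).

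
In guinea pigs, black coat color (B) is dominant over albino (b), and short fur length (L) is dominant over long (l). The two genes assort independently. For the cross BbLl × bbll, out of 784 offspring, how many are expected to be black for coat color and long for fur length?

Dihybrid cross BbLl × bbll — consider each gene separately:
coat color: Bb × bb → 2 Bb, 2 bb → 2 B_ : 2 bb (out of 4)
fur length: Ll × ll → 2 Ll, 2 ll → 2 L_ : 2 ll (out of 4)
Looking for: black (B_) and long (ll)
P(black) = 2/4, P(long) = 2/4
P(both) = 2/4 × 2/4 = 4/16 = 1/4
Expected count = 1/4 × 784 = 196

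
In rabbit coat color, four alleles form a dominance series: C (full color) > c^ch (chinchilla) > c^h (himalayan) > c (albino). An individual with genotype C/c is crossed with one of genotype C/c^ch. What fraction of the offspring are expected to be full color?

Cross: C/c × C/c^ch
Allele dominance: C > c^ch > c^h > c
Offspring genotypes: 1 C/C, 1 C/c^ch, 1 C/c, 1 c^ch/c
Phenotype counts: 3 full color, 1 chinchilla
full color: 3 out of 4
Probability: 3/4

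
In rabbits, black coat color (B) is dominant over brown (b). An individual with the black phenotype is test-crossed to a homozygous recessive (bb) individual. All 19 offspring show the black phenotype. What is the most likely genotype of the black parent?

Test cross: ? × bb
All offspring are black.
If the unknown parent were heterozygous (Bb), about half of 19 offspring would be brown; none are. The unknown parent is most likely homozygous dominant (BB).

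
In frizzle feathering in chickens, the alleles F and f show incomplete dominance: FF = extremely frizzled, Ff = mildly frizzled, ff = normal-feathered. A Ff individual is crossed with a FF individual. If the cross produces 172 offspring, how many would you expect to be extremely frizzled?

Punnett square for Ff × FF:
Offspring genotypes: 2 FF, 2 Ff
Phenotype counts: 2 extremely frizzled, 2 mildly frizzled
extremely frizzled: 2 out of 4 → fraction 1/2
Expected count = 1/2 × 172 = 86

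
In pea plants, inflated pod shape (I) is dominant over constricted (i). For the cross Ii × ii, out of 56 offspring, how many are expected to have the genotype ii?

Punnett square for Ii × ii:
Offspring genotypes: 2 Ii, 2 ii
Total offspring: 4
Count with target: 2
Probability: 2/4 = 1/2
Expected count = 1/2 × 56 = 28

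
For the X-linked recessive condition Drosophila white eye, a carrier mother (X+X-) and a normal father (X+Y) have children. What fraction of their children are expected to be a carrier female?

Cross: X+X- × X+Y
Offspring: 1 X+X+, 1 X+Y, 1 X+X-, 1 X-Y
Probability of a carrier female: 1/4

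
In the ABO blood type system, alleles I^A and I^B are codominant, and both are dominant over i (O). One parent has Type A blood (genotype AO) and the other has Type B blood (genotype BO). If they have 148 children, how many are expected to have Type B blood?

Cross: AO × BO
Possible offspring genotypes: 1 AB, 1 AO, 1 BO, 1 OO
Blood type counts: 1 Type AB, 1 Type A, 1 Type B, 1 Type O
Probability of Type B: 1/4
Expected count = 1/4 × 148 = 37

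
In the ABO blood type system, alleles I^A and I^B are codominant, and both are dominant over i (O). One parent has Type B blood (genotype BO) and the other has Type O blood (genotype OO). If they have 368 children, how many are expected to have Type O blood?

Cross: BO × OO
Possible offspring genotypes: 2 BO, 2 OO
Blood type counts: 2 Type B, 2 Type O
Probability of Type O: 2/4 = 1/2
Expected count = 1/2 × 368 = 184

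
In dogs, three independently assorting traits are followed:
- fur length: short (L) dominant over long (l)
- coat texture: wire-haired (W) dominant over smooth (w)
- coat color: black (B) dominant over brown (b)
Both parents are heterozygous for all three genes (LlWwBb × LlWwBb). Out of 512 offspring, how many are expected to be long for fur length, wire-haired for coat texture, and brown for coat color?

Trihybrid cross: LlWwBb × LlWwBb
Each trait segregates independently with a 3:1 phenotypic ratio, so each gene contributes 3/4 (dominant) or 1/4 (recessive).
Target: long (fur length), wire-haired (coat texture), brown (coat color)
Probability = product of independent per-trait probabilities
= 1/4 × 3/4 × 1/4 = 3/64
Expected count = 3/64 × 512 = 24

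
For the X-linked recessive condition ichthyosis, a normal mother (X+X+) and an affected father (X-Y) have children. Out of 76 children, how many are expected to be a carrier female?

Cross: X+X+ × X-Y
Offspring: 2 X+X-, 2 X+Y
Probability of a carrier female: 2/4 = 1/2
Expected count = 1/2 × 76 = 38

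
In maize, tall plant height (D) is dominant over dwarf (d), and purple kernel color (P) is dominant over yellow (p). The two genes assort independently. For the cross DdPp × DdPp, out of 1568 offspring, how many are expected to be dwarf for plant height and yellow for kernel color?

Dihybrid cross DdPp × DdPp — consider each gene separately:
plant height: Dd × Dd → 1 DD, 2 Dd, 1 dd → 3 D_ : 1 dd (out of 4)
kernel color: Pp × Pp → 1 PP, 2 Pp, 1 pp → 3 P_ : 1 pp (out of 4)
Looking for: dwarf (dd) and yellow (pp)
P(dwarf) = 1/4, P(yellow) = 1/4
P(both) = 1/4 × 1/4 = 1/16
Expected count = 1/16 × 1568 = 98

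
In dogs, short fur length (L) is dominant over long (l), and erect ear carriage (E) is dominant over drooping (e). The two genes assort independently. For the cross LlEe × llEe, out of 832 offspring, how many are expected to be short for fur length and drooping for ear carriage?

Dihybrid cross LlEe × llEe — consider each gene separately:
fur length: Ll × ll → 2 Ll, 2 ll → 2 L_ : 2 ll (out of 4)
ear carriage: Ee × Ee → 1 EE, 2 Ee, 1 ee → 3 E_ : 1 ee (out of 4)
Looking for: short (L_) and drooping (ee)
P(short) = 2/4, P(drooping) = 1/4
P(both) = 2/4 × 1/4 = 2/16 = 1/8
Expected count = 1/8 × 832 = 104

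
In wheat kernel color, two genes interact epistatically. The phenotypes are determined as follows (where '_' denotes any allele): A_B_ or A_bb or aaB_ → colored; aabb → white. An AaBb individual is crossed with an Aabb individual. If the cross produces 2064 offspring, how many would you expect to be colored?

Cross: AaBb × Aabb — consider each gene separately:
A gene: Aa × Aa → 1 AA, 2 Aa, 1 aa → 3 A_ : 1 aa (out of 4)
B gene: Bb × bb → 2 Bb, 2 bb → 2 B_ : 2 bb (out of 4)
Genotype classes (out of 4 × 4 = 16): A_B_ = 3×2 = 6; A_bb = 3×2 = 6; aaB_ = 1×2 = 2; aabb = 1×2 = 2
Apply the phenotype rules: A_B_ (6) + A_bb (6) + aaB_ (2) → colored; aabb (2) → white
Phenotype counts (out of 16): 14 colored, 2 white
colored: 14 out of 16 → fraction 7/8
Expected count = 7/8 × 2064 = 1806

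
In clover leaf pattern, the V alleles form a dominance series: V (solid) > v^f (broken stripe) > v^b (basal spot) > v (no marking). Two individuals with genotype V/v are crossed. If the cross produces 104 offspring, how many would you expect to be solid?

Cross: V/v × V/v
Allele dominance: V > v^f > v^b > v
Offspring genotypes: 1 V/V, 2 V/v, 1 v/v
Phenotype counts: 3 solid, 1 unmarked
solid: 3 out of 4 → fraction 3/4
Expected count = 3/4 × 104 = 78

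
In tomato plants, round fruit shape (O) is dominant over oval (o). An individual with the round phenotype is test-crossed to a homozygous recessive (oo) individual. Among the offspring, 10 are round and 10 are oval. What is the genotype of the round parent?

Test cross: ? × oo
Offspring: 10 round, 10 oval — approximately 1:1.
A 1:1 ratio in a test cross indicates the unknown parent is heterozygous (Oo).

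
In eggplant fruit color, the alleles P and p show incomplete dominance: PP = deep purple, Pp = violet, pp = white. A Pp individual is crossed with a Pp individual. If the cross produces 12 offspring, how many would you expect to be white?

Punnett square for Pp × Pp:
Offspring genotypes: 1 PP, 2 Pp, 1 pp
Phenotype counts: 1 deep purple, 2 violet, 1 white
white: 1 out of 4 → fraction 1/4
Expected count = 1/4 × 12 = 3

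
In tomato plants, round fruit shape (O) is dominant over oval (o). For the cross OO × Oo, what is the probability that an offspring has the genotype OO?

Punnett square for OO × Oo:
Offspring genotypes: 2 OO, 2 Oo
Total offspring: 4
Count with target: 2
Probability: 2/4 = 1/2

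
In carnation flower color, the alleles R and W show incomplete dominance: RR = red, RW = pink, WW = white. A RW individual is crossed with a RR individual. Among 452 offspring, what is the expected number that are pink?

Punnett square for RW × RR:
Offspring genotypes: 2 RR, 2 RW
Phenotype counts: 2 red, 2 pink
pink: 2 out of 4 → fraction 1/2
Expected count = 1/2 × 452 = 226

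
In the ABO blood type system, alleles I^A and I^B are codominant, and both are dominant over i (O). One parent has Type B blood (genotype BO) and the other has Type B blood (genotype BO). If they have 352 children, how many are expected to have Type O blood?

Cross: BO × BO
Possible offspring genotypes: 1 BB, 2 BO, 1 OO
Blood type counts: 3 Type B, 1 Type O
Probability of Type O: 1/4
Expected count = 1/4 × 352 = 88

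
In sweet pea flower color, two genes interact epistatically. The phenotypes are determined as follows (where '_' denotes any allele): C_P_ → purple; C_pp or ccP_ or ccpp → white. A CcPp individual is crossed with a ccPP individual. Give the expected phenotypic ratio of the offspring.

Cross: CcPp × ccPP — consider each gene separately:
C gene: Cc × cc → 2 Cc, 2 cc → 2 C_ : 2 cc (out of 4)
P gene: Pp × PP → 2 PP, 2 Pp → 4 P_ (out of 4)
Genotype classes (out of 4 × 4 = 16): C_P_ = 2×4 = 8; ccP_ = 2×4 = 8
Apply the phenotype rules: C_P_ (8) → purple; ccP_ (8) → white
Phenotype counts (out of 16): 8 purple, 8 white
Ratio: 1 purple : 1 white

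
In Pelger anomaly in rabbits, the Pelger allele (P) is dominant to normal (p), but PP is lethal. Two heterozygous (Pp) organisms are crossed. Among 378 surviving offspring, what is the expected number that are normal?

Cross: Pp × Pp
Punnett square offspring (before lethality): 1 PP, 2 Pp, 1 pp
The PP genotype is lethal (embryos die); surviving offspring: 2 Pp, 1 pp
normal: 1 out of 3 → fraction 1/3
Expected count = 1/3 × 378 = 126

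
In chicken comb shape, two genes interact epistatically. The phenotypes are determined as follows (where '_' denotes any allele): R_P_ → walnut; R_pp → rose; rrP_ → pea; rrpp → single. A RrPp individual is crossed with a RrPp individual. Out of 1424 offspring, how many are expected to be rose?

Cross: RrPp × RrPp — consider each gene separately:
R gene: Rr × Rr → 1 RR, 2 Rr, 1 rr → 3 R_ : 1 rr (out of 4)
P gene: Pp × Pp → 1 PP, 2 Pp, 1 pp → 3 P_ : 1 pp (out of 4)
Genotype classes (out of 4 × 4 = 16): R_P_ = 3×3 = 9; R_pp = 3×1 = 3; rrP_ = 1×3 = 3; rrpp = 1×1 = 1
Apply the phenotype rules: R_P_ (9) → walnut; R_pp (3) → rose; rrP_ (3) → pea; rrpp (1) → single
Phenotype counts (out of 16): 9 walnut, 3 rose, 3 pea, 1 single
rose: 3 out of 16 → fraction 3/16
Expected count = 3/16 × 1424 = 267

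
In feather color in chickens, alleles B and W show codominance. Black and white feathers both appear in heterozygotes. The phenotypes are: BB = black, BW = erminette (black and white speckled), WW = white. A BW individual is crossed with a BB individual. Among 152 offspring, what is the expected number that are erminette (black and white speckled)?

Punnett square for BW × BB:
Offspring genotypes: 2 BB, 2 BW
Phenotype counts: 2 black, 2 erminette (black and white speckled)
erminette (black and white speckled): 2 out of 4 → fraction 1/2
Expected count = 1/2 × 152 = 76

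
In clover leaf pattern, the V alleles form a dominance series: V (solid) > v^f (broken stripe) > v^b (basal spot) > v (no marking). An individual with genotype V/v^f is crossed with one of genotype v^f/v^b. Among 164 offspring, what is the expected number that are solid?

Cross: V/v^f × v^f/v^b
Allele dominance: V > v^f > v^b > v
Offspring genotypes: 1 V/v^f, 1 V/v^b, 1 v^f/v^f, 1 v^f/v^b
Phenotype counts: 2 solid, 2 broken stripe
solid: 2 out of 4 → fraction 1/2
Expected count = 1/2 × 164 = 82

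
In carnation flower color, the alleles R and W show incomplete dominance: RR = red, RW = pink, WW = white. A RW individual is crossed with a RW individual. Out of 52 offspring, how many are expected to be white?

Punnett square for RW × RW:
Offspring genotypes: 1 RR, 2 RW, 1 WW
Phenotype counts: 1 red, 2 pink, 1 white
white: 1 out of 4 → fraction 1/4
Expected count = 1/4 × 52 = 13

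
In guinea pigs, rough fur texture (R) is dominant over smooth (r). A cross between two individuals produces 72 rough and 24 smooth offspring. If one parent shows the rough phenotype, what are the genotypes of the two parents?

Observed offspring: 72 rough, 24 smooth
The observed ratio simplifies to 3:1. Smooth (rr) offspring appear, so each parent must contribute one r allele. The parent stated to show rough carries R, so it is Rr. The other parent is then either Rr or rr: Rr × rr would give a 1:1 split, whereas Rr × Rr gives 3:1 — matching the data. So both parents are heterozygous (Rr × Rr).
Parent genotypes: Rr × Rr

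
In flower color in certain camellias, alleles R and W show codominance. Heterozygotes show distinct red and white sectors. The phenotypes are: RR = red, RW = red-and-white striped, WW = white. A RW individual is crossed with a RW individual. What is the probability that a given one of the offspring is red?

Punnett square for RW × RW:
Offspring genotypes: 1 RR, 2 RW, 1 WW
Phenotype counts: 1 red, 2 red-and-white striped, 1 white
red: 1 out of 4
Probability: 1/4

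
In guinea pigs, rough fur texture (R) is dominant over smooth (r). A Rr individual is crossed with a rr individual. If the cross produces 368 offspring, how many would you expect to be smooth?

Punnett square for Rr × rr:
Offspring genotypes: 2 Rr, 2 rr
rough: 2, smooth: 2
smooth: 2 out of 4 → fraction 1/2
Expected count = 1/2 × 368 = 184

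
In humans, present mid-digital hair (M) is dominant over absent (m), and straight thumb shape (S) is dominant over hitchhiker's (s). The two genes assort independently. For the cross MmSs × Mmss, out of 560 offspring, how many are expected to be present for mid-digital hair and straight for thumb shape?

Dihybrid cross MmSs × Mmss — consider each gene separately:
mid-digital hair: Mm × Mm → 1 MM, 2 Mm, 1 mm → 3 M_ : 1 mm (out of 4)
thumb shape: Ss × ss → 2 Ss, 2 ss → 2 S_ : 2 ss (out of 4)
Looking for: present (M_) and straight (S_)
P(present) = 3/4, P(straight) = 2/4
P(both) = 3/4 × 2/4 = 6/16 = 3/8
Expected count = 3/8 × 560 = 210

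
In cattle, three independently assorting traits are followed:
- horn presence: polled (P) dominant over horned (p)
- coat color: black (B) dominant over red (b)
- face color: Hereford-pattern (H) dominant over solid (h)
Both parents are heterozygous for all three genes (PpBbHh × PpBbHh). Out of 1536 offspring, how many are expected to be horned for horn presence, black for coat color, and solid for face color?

Trihybrid cross: PpBbHh × PpBbHh
Each trait segregates independently with a 3:1 phenotypic ratio, so each gene contributes 3/4 (dominant) or 1/4 (recessive).
Target: horned (horn presence), black (coat color), solid (face color)
Probability = product of independent per-trait probabilities
= 1/4 × 3/4 × 1/4 = 3/64
Expected count = 3/64 × 1536 = 72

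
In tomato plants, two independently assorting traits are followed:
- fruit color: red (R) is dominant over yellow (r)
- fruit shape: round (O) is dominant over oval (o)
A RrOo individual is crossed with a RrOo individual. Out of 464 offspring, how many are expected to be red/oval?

Dihybrid cross RrOo × RrOo — consider each gene separately:
fruit color: Rr × Rr → 1 RR, 2 Rr, 1 rr → 3 R_ : 1 rr (out of 4)
fruit shape: Oo × Oo → 1 OO, 2 Oo, 1 oo → 3 O_ : 1 oo (out of 4)
Combine (counts out of 4 × 4 = 16): red/round (R_O_) = 3×3 = 9; red/oval (R_oo) = 3×1 = 3; yellow/round (rrO_) = 1×3 = 3; yellow/oval (rroo) = 1×1 = 1
Phenotype counts (out of 16): 9 red/round, 3 red/oval, 3 yellow/round, 1 yellow/oval
red/oval: 3 out of 16 → fraction 3/16
Expected count = 3/16 × 464 = 87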